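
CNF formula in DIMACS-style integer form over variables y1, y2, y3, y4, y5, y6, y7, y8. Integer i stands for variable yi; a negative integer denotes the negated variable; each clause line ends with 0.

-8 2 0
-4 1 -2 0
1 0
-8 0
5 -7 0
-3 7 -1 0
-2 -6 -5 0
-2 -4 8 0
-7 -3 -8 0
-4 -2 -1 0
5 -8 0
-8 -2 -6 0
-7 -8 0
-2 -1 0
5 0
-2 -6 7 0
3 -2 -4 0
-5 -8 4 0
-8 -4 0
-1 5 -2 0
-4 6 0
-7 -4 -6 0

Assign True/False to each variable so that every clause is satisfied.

y1=True  y2=False  y3=False  y4=False  y5=True  y6=False  y7=False  y8=False

Unit propagation: (y1) forces y1 = True.
Unit propagation: (~y8) forces y8 = False.
Unit propagation: (~y2) forces y2 = False.
Unit propagation: (y5) forces y5 = True.
Pure literal: y3 appears only negated; assign y3 = False.
y4 occurs only negated in the remaining clauses — set y4 = False.
y6, y7 are now unconstrained; take y6 = False, y7 = False.
Every clause has at least one true literal under this assignment.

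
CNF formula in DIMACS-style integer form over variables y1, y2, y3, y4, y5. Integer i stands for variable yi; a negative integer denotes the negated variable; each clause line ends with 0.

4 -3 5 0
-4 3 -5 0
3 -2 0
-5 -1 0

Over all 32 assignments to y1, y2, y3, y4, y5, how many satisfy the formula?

Case analysis on y3 and y5:
  y3=T, y5=T: remaining (y1,y2,y4) ∈ {(F,F,F); (F,F,T); (F,T,F); (F,T,T)} — 4.
  y3=T, y5=F: remaining (y1,y2,y4) ∈ {(F,F,T); (F,T,T); (T,F,T); (T,T,T)} — 4.
  y3=F, y5=T: remaining (y1,y2,y4) ∈ {(F,F,F)} — 1.
  y3=F, y5=F: remaining (y1,y2,y4) ∈ {(F,F,F); (F,F,T); (T,F,F); (T,F,T)} — 4.
Total: 4 + 4 + 1 + 4 = 13.

13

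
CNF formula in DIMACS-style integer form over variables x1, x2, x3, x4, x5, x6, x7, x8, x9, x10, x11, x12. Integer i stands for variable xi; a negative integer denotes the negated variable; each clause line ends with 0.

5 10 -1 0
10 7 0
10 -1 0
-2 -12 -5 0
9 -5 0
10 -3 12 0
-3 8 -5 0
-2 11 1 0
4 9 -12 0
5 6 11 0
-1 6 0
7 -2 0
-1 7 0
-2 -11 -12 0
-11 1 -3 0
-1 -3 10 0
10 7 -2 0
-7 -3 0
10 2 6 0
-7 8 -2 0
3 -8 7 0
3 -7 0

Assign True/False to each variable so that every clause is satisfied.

x1=False  x2=False  x3=True  x4=False  x5=False  x6=True  x7=False  x8=False  x9=False  x10=True  x11=False  x12=False

Pure literal: x6 appears only positively; assign x6 = True.
x10 occurs only positively in the remaining clauses — set x10 = True.
Set x1 = False and propagate.
For the remaining variables, x2 = False, x3 = True, x4 = False, x5 = False, x7 = False, x8 = False, x9 = False, x11 = False, x12 = False works.
Every clause has at least one true literal under this assignment.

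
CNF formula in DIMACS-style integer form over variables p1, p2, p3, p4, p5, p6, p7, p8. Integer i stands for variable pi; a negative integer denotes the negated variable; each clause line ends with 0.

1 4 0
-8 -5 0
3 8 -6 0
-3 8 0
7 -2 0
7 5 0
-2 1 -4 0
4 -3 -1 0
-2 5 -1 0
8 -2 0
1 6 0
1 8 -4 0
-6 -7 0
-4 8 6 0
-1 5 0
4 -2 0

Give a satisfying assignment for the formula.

Pure literal: p2 appears only negated; assign p2 = False.
Branch on p1: take p1 = True.
  then p5 is forced to True.
  then p8 is forced to False.
  then p3 is forced to False.
  then p6 is forced to False.
  then p4 is forced to False.
p7 is now unconstrained; take p7 = True.

p1=True, p2=False, p3=False, p4=False, p5=True, p6=False, p7=True, p8=False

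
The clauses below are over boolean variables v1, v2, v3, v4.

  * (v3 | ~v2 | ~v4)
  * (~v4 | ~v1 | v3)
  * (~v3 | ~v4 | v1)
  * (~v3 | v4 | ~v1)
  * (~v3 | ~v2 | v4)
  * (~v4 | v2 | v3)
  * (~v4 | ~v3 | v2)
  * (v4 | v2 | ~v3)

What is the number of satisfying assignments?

5

Satisfying assignments:
  v1=0 v2=0 v3=0 v4=0
  v1=0 v2=1 v3=0 v4=0
  v1=1 v2=0 v3=0 v4=0
  v1=1 v2=1 v3=0 v4=0
  v1=1 v2=1 v3=1 v4=1
Count: 5.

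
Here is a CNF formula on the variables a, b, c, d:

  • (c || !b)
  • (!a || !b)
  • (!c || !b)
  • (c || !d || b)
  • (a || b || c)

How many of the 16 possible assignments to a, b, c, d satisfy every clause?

Satisfying assignments:
  a=0 b=0 c=1 d=0
  a=0 b=0 c=1 d=1
  a=1 b=0 c=0 d=0
  a=1 b=0 c=1 d=0
  a=1 b=0 c=1 d=1
Count: 5.

5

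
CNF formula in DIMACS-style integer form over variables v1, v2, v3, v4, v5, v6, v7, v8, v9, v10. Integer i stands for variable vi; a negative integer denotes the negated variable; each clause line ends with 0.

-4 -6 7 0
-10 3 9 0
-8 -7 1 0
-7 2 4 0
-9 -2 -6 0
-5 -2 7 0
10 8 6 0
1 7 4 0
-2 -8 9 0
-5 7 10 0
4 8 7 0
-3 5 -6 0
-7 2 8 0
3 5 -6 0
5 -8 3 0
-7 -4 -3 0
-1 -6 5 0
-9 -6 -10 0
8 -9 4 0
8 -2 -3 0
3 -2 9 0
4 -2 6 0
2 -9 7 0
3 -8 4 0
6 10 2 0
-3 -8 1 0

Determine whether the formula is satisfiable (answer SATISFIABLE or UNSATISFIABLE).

SATISFIABLE

Branch on v1: take v1 = False.
Try v2 = True.
For the remaining variables, v3 = False, v4 = True, v5 = True, v6 = False, v7 = True, v8 = False, v9 = True, v10 = True works.
So v1=False, v2=True, v3=False, v4=True, v5=True, v6=False, v7=True, v8=False, v9=True, v10=True is a satisfying assignment.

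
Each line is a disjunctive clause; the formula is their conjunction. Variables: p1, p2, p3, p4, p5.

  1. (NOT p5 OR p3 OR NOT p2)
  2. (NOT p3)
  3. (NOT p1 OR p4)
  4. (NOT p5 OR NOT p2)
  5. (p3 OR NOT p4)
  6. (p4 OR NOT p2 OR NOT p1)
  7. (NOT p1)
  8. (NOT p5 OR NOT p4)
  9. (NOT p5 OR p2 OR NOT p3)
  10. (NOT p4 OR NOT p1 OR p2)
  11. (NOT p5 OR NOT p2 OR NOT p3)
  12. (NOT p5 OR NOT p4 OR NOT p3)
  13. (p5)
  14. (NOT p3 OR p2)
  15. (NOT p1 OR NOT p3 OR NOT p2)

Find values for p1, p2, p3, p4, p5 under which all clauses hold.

p1=F, p2=F, p3=F, p4=F, p5=T

Unit propagation: (NOT p3) forces p3 = False.
Unit propagation: (NOT p4) forces p4 = False.
The clause (NOT p1) is unit: p1 must be False.
(p5) is a unit clause, so p5 = True.
(NOT p2) is a unit clause, so p2 = False.
Every clause has at least one true literal under this assignment.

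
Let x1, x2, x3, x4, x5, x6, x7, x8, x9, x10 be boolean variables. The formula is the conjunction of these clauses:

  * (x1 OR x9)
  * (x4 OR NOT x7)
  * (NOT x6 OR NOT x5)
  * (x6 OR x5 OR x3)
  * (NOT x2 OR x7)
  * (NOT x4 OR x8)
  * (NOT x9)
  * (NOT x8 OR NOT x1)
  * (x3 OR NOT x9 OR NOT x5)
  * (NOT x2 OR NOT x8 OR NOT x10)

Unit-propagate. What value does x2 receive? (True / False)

Unit clause (NOT x9) sets x9 = False.
From (x1 OR x9) and x9 = False: x1 = True.
(NOT x1 OR NOT x8) with x1 = True leaves only NOT x8, so x8 = False.
In (x8 OR NOT x4), x8 is now false; NOT x4 must hold, so x4 = False.
In (x4 OR NOT x7), x4 is now false; NOT x7 must hold, so x7 = False.
In (NOT x2 OR x7), x7 is now false; NOT x2 must hold, so x2 = False.

False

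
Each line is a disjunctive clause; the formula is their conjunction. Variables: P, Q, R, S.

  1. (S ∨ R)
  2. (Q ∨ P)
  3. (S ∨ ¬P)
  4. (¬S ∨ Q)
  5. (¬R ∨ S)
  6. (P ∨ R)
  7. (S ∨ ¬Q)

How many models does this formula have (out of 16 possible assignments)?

Satisfying assignments:
  P=0 Q=1 R=1 S=1
  P=1 Q=1 R=0 S=1
  P=1 Q=1 R=1 S=1
Count: 3.

3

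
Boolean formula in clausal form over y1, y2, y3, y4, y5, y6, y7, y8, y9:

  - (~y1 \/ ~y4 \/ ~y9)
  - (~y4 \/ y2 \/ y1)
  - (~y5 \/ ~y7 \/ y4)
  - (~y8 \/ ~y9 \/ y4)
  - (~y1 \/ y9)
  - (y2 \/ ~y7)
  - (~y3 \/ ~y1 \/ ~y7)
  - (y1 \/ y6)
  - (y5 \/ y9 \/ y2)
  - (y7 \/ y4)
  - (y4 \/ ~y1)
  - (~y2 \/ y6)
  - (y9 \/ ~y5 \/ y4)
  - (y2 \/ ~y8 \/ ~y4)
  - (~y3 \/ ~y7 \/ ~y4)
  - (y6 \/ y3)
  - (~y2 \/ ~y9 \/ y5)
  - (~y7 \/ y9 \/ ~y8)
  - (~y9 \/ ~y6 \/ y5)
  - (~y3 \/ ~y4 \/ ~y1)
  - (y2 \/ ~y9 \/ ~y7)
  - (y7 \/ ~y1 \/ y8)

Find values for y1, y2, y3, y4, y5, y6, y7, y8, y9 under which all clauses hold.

y1=False, y2=True, y3=True, y4=True, y5=False, y6=True, y7=False, y8=True, y9=False

Check each clause:
  1. (~y1 \/ ~y4 \/ ~y9) — ~y1 is true.
  2. (y1 \/ ~y4 \/ y2) — y2 is true.
  3. (y4 \/ ~y7 \/ ~y5) — ~y7 is true.
  4. (~y8 \/ ~y9 \/ y4) — y4 is true.
  5. (y9 \/ ~y1) — ~y1 is true.
  6. (~y7 \/ y2) — ~y7 is true.
  7. (~y7 \/ ~y1 \/ ~y3) — ~y7 is true.
  8. (y1 \/ y6) — y6 is true.
  9. (y9 \/ y2 \/ y5) — y2 is true.
  10. (y4 \/ y7) — y4 is true.
  11. (~y1 \/ y4) — y4 is true.
  12. (~y2 \/ y6) — y6 is true.
  13. (y9 \/ y4 \/ ~y5) — ~y5 is true.
  14. (~y4 \/ y2 \/ ~y8) — y2 is true.
  15. (~y3 \/ ~y4 \/ ~y7) — ~y7 is true.
  16. (y3 \/ y6) — y3 is true.
  17. (~y9 \/ y5 \/ ~y2) — ~y9 is true.
  18. (~y7 \/ y9 \/ ~y8) — ~y7 is true.
  19. (~y6 \/ ~y9 \/ y5) — ~y9 is true.
  20. (~y1 \/ ~y4 \/ ~y3) — ~y1 is true.
  21. (y2 \/ ~y7 \/ ~y9) — ~y7 is true.
  22. (~y1 \/ y7 \/ y8) — y8 is true.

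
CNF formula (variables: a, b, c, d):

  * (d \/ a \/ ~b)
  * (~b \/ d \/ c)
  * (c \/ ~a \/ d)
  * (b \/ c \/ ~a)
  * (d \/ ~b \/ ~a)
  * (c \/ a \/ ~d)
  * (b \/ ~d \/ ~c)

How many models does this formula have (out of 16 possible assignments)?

6

Satisfying assignments:
  a=0 b=0 c=0 d=0
  a=0 b=0 c=1 d=0
  a=0 b=1 c=1 d=1
  a=1 b=0 c=1 d=0
  a=1 b=1 c=0 d=1
  a=1 b=1 c=1 d=1
Count: 6.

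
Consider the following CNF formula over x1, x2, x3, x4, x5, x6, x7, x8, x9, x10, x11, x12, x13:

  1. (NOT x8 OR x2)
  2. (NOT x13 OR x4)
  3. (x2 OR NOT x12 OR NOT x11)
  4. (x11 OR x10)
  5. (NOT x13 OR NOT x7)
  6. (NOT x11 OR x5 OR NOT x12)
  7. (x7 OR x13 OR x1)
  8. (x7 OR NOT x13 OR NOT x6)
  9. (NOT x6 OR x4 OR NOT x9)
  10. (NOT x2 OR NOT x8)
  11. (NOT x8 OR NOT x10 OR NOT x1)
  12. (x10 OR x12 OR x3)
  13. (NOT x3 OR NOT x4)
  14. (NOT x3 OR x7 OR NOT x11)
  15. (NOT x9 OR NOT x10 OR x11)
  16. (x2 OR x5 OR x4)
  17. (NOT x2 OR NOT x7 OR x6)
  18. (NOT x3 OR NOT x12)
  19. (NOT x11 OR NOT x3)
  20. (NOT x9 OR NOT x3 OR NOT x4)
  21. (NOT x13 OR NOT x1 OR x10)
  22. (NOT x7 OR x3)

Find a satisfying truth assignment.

Pure literal: x5 appears only positively; assign x5 = True.
Pure literal: x8 appears only negated; assign x8 = False.
Set x1 = False and propagate.
Set x2 = False and propagate.
Set x3 = False and propagate.
  then x7 is forced to False.
  then x13 is forced to True.
  then x4 is forced to True.
  then x6 is forced to False.
The remaining clauses are satisfied by x9 = False, x10 = True, x11 = False, x12 = True.

x1=F, x2=F, x3=F, x4=T, x5=T, x6=F, x7=F, x8=F, x9=F, x10=T, x11=F, x12=T, x13=T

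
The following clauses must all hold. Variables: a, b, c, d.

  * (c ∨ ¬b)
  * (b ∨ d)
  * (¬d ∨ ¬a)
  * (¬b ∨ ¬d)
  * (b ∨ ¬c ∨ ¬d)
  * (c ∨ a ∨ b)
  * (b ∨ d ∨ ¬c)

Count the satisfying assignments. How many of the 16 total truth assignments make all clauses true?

Satisfying assignments:
  a=F b=T c=T d=F
  a=T b=T c=T d=F
Count: 2.

2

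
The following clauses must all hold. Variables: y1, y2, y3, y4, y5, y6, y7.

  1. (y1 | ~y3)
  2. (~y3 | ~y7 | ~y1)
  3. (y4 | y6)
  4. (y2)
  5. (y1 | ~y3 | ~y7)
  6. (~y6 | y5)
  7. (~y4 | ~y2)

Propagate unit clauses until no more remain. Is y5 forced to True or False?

Unit clause (y2) sets y2 = True.
(~y2 | ~y4) with y2 = True leaves only ~y4, so y4 = False.
From (y4 | y6) and y4 = False: y6 = True.
(~y6 | y5): since y6 = True, the clause reduces to (y5). y5 = True.

True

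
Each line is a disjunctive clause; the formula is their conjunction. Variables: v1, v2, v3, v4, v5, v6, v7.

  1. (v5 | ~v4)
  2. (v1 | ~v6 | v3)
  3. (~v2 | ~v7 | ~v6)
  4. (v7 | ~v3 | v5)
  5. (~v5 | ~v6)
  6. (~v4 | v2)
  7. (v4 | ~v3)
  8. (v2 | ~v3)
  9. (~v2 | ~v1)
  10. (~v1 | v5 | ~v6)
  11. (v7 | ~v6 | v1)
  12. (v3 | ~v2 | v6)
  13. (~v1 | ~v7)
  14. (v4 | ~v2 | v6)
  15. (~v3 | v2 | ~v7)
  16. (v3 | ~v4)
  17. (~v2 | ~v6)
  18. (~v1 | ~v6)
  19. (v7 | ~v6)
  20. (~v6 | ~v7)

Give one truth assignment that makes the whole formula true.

v1 = F, v2 = F, v3 = F, v4 = F, v5 = F, v6 = F, v7 = T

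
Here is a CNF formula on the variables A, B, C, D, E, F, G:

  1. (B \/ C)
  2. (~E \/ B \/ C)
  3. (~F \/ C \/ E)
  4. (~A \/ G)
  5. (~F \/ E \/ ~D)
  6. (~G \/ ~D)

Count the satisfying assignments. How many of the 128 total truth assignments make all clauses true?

Split on C, then E.
  C=T, E=T: B, F free; 4 ways for (A,D,G) × 2^2 = 16.
  C=T, E=F: B free; 7 ways for (A,D,F,G) × 2^1 = 14.
  C=F, E=T: F free; 4 ways for (A,B,D,G) × 2^1 = 8.
  C=F, E=F: remaining (A,B,D,F,G) ∈ {(F,T,F,F,F); (F,T,F,F,T); (F,T,T,F,F); (T,T,F,F,T)} — 4.
Total: 16 + 14 + 8 + 4 = 42.

42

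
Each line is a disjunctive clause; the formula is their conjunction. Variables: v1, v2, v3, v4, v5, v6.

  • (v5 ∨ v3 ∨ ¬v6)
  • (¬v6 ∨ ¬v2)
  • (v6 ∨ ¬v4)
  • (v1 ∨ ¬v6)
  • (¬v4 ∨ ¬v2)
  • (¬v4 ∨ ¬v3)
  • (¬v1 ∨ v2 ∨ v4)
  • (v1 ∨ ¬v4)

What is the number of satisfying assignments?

Case analysis on v4 and v6:
  v4=T, v6=T: remaining (v1,v2,v3,v5) ∈ {(T,F,F,T)} — 1.
  v4=T, v6=F: a clause becomes empty — 0.
  v4=F, v6=T: a clause becomes empty — 0.
  v4=F, v6=F: v3, v5 free; 3 ways for (v1,v2) × 2^2 = 12.
Total: 1 + 0 + 0 + 12 = 13.

13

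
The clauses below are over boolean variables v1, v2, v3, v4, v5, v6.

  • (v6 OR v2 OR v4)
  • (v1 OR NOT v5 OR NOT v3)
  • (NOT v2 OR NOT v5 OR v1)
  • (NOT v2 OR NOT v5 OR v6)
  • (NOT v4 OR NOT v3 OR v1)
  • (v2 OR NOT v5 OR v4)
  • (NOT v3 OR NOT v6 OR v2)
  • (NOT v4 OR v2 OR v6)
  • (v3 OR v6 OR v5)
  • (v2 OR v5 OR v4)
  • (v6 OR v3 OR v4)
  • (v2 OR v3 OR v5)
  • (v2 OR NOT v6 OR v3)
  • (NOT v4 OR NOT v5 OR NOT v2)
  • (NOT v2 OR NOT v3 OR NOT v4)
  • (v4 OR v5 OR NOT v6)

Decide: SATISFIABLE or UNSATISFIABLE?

v1 occurs only positively in the remaining clauses — set v1 = True.
Branch on v2: take v2 = True.
Branch on v3: take v3 = False.
The remaining clauses are satisfied by v4 = True, v5 = False, v6 = True.
So v1=T, v2=T, v3=F, v4=T, v5=F, v6=T is a satisfying assignment.

SATISFIABLE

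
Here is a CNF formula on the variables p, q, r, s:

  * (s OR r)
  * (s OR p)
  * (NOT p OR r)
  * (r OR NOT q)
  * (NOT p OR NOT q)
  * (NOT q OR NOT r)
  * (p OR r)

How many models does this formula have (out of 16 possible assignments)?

3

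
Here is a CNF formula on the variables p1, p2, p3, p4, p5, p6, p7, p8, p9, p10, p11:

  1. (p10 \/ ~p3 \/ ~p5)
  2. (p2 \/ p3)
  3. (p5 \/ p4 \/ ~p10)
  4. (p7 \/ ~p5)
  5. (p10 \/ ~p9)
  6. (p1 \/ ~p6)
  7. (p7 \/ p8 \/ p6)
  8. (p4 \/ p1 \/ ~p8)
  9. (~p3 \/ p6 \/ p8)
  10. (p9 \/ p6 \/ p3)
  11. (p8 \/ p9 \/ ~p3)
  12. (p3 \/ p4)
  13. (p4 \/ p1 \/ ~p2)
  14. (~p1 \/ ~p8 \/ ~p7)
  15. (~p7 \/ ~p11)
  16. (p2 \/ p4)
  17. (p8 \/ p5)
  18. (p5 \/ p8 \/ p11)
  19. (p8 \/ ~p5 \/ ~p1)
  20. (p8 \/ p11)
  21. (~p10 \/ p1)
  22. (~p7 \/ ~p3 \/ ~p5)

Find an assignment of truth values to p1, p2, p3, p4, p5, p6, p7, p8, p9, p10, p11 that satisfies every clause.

p1=1, p2=1, p3=0, p4=1, p5=0, p6=0, p7=0, p8=1, p9=1, p10=1, p11=1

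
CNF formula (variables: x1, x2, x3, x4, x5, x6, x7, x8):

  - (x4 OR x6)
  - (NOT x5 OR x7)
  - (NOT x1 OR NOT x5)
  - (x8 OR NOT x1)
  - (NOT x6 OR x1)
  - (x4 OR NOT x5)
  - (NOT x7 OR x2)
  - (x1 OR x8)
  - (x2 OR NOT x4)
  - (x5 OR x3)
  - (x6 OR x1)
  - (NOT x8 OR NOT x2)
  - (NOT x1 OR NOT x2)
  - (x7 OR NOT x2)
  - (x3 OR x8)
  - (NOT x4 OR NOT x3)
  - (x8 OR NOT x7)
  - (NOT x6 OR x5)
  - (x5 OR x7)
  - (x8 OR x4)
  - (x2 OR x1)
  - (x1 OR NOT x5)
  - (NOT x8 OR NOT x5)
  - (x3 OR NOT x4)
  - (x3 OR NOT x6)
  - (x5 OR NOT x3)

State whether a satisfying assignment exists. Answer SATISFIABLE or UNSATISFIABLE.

UNSATISFIABLE

x5 = True:
  propagation gives x7=True, x1=False; an empty clause results — contradiction.
x5 = False:
  propagation gives x3=True; an empty clause results — contradiction.
Every branch closes, so no satisfying assignment exists.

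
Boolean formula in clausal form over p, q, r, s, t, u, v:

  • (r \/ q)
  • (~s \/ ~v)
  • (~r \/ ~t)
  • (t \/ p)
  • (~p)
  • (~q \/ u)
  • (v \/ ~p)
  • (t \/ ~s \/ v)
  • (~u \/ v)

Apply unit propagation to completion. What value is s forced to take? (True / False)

False

Unit clause (~p) sets p = False.
From (p \/ t) and p = False: t = True.
(~t \/ ~r): since t = True, the clause reduces to (~r). r = False.
In (q \/ r), r is now false; q must hold, so q = True.
In (u \/ ~q), ~q is now false; u must hold, so u = True.
In (~u \/ v), ~u is now false; v must hold, so v = True.
(~v \/ ~s): since v = True, the clause reduces to (~s). s = False.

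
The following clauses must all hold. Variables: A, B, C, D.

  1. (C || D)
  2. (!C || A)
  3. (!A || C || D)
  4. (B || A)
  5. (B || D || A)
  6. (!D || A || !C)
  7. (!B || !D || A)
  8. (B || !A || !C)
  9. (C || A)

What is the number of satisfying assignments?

4

Satisfying assignments:
  A=1 B=0 C=0 D=1
  A=1 B=1 C=0 D=1
  A=1 B=1 C=1 D=0
  A=1 B=1 C=1 D=1
Count: 4.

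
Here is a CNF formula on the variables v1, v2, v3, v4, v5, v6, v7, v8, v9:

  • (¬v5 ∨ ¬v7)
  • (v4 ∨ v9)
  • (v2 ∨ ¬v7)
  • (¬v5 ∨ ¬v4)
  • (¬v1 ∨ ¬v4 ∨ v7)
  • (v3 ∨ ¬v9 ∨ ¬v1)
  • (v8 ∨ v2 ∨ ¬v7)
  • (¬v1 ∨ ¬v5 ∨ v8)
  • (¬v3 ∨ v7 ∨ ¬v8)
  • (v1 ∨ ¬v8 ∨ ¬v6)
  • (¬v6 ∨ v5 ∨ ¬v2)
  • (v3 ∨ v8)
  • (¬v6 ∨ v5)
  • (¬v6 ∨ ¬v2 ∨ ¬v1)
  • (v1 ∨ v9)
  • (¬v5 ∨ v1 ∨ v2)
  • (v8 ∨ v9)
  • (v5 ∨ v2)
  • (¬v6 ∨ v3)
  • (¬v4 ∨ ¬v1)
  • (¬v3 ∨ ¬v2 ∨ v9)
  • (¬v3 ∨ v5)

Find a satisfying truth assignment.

v1=0, v2=1, v3=0, v4=0, v5=0, v6=0, v7=1, v8=1, v9=1

Pure literal: v6 appears only negated; assign v6 = False.
Try v1 = False.
  then v9 is forced to True.
Try v2 = True.
Try v3 = False.
  then v8 is forced to True.
For the remaining variables, v4 = False, v5 = False, v7 = True works.
Every clause has at least one true literal under this assignment.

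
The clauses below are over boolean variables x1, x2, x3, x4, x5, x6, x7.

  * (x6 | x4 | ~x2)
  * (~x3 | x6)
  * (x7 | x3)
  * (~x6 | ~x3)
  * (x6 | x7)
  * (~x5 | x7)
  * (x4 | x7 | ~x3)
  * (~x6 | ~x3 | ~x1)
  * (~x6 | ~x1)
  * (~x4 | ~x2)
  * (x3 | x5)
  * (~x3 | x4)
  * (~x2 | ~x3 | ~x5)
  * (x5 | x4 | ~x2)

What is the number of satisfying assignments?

The models are:
  x1=0 x2=0 x3=0 x4=0 x5=1 x6=0 x7=1
  x1=0 x2=0 x3=0 x4=0 x5=1 x6=1 x7=1
  x1=0 x2=0 x3=0 x4=1 x5=1 x6=0 x7=1
  x1=0 x2=0 x3=0 x4=1 x5=1 x6=1 x7=1
  x1=0 x2=1 x3=0 x4=0 x5=1 x6=1 x7=1
  x1=1 x2=0 x3=0 x4=0 x5=1 x6=0 x7=1
  x1=1 x2=0 x3=0 x4=1 x5=1 x6=0 x7=1
Count: 7.

7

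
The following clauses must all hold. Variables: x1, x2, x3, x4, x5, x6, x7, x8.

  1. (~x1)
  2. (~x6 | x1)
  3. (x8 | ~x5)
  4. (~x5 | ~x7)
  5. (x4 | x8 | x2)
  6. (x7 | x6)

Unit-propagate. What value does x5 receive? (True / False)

Unit clause (~x1) sets x1 = False.
In (x1 | ~x6), x1 is now false; ~x6 must hold, so x6 = False.
In (x6 | x7), x6 is now false; x7 must hold, so x7 = True.
(~x5 | ~x7): since x7 = True, the clause reduces to (~x5). x5 = False.

False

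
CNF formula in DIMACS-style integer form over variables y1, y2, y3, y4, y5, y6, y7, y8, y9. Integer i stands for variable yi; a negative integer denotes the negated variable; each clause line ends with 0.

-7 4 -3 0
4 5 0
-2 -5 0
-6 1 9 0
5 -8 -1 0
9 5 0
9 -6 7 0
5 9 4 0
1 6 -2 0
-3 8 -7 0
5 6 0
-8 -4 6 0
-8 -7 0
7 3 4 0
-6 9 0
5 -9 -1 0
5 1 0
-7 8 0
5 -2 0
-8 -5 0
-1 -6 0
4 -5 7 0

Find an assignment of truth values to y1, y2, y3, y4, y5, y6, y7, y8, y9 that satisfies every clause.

y1 = False, y2 = False, y3 = True, y4 = True, y5 = True, y6 = False, y7 = False, y8 = False, y9 = True

Check each clause:
  1. (NOT y3 OR NOT y7 OR y4) — NOT y7 is true.
  2. (y5 OR y4) — y4 is true.
  3. (NOT y5 OR NOT y2) — NOT y2 is true.
  4. (y1 OR NOT y6 OR y9) — NOT y6 is true.
  5. (NOT y1 OR y5 OR NOT y8) — NOT y8 is true.
  6. (y9 OR y5) — y9 is true.
  7. (y7 OR y9 OR NOT y6) — y9 is true.
  8. (y5 OR y9 OR y4) — y9 is true.
  9. (y1 OR NOT y2 OR y6) — NOT y2 is true.
  10. (NOT y7 OR y8 OR NOT y3) — NOT y7 is true.
  11. (y6 OR y5) — y5 is true.
  12. (y6 OR NOT y8 OR NOT y4) — NOT y8 is true.
  13. (NOT y8 OR NOT y7) — NOT y8 is true.
  14. (y3 OR y7 OR y4) — y3 is true.
  15. (y9 OR NOT y6) — y9 is true.
  16. (NOT y9 OR NOT y1 OR y5) — y5 is true.
  17. (y1 OR y5) — y5 is true.
  18. (y8 OR NOT y7) — NOT y7 is true.
  19. (y5 OR NOT y2) — y5 is true.
  20. (NOT y8 OR NOT y5) — NOT y8 is true.
  21. (NOT y6 OR NOT y1) — NOT y6 is true.
  22. (y4 OR NOT y5 OR y7) — y4 is true.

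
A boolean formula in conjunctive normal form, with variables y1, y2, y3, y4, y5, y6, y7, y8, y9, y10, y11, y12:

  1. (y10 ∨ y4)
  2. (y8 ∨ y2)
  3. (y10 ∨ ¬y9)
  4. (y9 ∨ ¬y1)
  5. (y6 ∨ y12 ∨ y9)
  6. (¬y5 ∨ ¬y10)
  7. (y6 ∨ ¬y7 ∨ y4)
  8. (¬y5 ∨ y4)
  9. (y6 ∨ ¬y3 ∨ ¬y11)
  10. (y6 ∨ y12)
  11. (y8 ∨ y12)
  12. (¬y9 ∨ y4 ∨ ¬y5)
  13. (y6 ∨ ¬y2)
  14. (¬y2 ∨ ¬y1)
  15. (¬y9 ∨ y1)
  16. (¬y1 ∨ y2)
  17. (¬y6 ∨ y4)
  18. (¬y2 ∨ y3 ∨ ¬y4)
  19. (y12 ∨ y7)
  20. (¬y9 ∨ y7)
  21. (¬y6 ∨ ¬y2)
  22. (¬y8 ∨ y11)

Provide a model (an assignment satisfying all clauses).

y5 occurs only negated in the remaining clauses — set y5 = False.
y12 occurs only positively in the remaining clauses — set y12 = True.
Set y1 = False and propagate.
  then y9 is forced to False.
Try y2 = False.
  then y8 is forced to True.
  then y11 is forced to True.
Branch on y3: take y3 = False.
The remaining clauses are satisfied by y4 = True, y6 = True, y7 = True, y10 = False.

y1 = False, y2 = False, y3 = False, y4 = True, y5 = False, y6 = True, y7 = True, y8 = True, y9 = False, y10 = False, y11 = True, y12 = True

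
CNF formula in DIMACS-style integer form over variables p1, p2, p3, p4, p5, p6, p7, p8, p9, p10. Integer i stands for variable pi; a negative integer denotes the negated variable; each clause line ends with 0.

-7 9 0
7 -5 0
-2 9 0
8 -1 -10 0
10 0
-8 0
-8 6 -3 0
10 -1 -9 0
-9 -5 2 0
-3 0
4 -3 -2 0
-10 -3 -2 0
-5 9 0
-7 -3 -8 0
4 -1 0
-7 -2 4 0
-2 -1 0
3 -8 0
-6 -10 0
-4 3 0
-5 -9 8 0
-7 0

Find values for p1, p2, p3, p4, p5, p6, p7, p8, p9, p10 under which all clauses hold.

(p10) is a unit clause, so p10 = True.
The clause (¬p8) is unit: p8 must be False.
The clause (¬p1) is unit: p1 must be False.
Unit propagation: (¬p3) forces p3 = False.
(¬p6) is a unit clause, so p6 = False.
Unit propagation: (¬p4) forces p4 = False.
(¬p7) is a unit clause, so p7 = False.
(¬p5) is a unit clause, so p5 = False.
Pure literal: p2 appears only negated; assign p2 = False.
p9 occurs only positively in the remaining clauses — set p9 = True.
Every clause has at least one true literal under this assignment.

p1=0, p2=0, p3=0, p4=0, p5=0, p6=0, p7=0, p8=0, p9=1, p10=1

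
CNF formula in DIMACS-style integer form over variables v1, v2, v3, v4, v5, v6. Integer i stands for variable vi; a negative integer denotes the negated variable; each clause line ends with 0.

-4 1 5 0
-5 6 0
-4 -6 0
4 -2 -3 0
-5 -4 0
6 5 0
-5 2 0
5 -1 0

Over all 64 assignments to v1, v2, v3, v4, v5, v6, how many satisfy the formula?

5

Satisfying assignments:
  v1=F v2=F v3=F v4=F v5=F v6=T
  v1=F v2=F v3=T v4=F v5=F v6=T
  v1=F v2=T v3=F v4=F v5=F v6=T
  v1=F v2=T v3=F v4=F v5=T v6=T
  v1=T v2=T v3=F v4=F v5=T v6=T
That's 5 in total.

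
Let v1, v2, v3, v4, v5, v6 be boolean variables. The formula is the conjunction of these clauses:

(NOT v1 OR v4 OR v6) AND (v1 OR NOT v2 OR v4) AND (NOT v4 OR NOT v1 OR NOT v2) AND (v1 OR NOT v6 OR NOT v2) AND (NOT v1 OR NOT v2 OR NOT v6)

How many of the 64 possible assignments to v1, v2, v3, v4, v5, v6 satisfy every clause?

Split on v1, then v2.
  v1=1, v2=1: a clause becomes empty — 0.
  v1=1, v2=0: v3, v5 free; 3 ways for (v4,v6) × 2^2 = 12.
  v1=0, v2=1: remaining (v3,v4,v5,v6) ∈ {(0,1,0,0); (0,1,1,0); (1,1,0,0); (1,1,1,0)} — 4.
  v1=0, v2=0: v3, v4, v5, v6 free → 2^4 = 16.
Total: 0 + 12 + 4 + 16 = 32.

32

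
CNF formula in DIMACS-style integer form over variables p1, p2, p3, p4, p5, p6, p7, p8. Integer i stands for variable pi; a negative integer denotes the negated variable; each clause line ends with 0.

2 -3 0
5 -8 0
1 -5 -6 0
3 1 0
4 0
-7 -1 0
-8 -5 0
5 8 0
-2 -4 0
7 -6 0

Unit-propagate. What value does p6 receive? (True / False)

(p4) stands alone — p4 = True.
In (NOT p2 OR NOT p4), NOT p4 is now false; NOT p2 must hold, so p2 = False.
(p2 OR NOT p3): since p2 = False, the clause reduces to (NOT p3). p3 = False.
(p1 OR p3): since p3 = False, the clause reduces to (p1). p1 = True.
From (NOT p1 OR NOT p7) and p1 = True: p7 = False.
(p7 OR NOT p6) with p7 = False leaves only NOT p6, so p6 = False.

False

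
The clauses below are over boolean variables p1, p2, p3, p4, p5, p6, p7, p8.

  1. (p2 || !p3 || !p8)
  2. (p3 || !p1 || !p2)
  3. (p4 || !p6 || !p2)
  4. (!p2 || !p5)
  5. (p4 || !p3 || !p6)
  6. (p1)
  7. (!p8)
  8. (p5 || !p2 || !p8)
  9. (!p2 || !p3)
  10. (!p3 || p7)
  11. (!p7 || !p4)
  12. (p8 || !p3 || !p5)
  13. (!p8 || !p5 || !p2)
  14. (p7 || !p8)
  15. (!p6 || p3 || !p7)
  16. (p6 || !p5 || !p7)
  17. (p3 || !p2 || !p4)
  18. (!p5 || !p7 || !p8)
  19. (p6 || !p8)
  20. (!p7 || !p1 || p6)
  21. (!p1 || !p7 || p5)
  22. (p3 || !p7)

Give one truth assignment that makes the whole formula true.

p1=True, p2=False, p3=False, p4=True, p5=True, p6=True, p7=False, p8=False

Unit propagation: (p1) forces p1 = True.
Unit propagation: (!p8) forces p8 = False.
Pure literal: p2 appears only negated; assign p2 = False.
Branch on p3: take p3 = False.
  then p7 is forced to False.
p4, p5, p6 are now unconstrained; take p4 = True, p5 = True, p6 = True.
Check each clause:
  1. (!p8 || !p3 || p2) — !p8 is true.
  2. (!p2 || !p1 || p3) — !p2 is true.
  3. (!p2 || p4 || !p6) — p4 is true.
  4. (!p2 || !p5) — !p2 is true.
  5. (!p6 || p4 || !p3) — p4 is true.
  6. (p1) — p1 is true.
  7. (!p8) — !p8 is true.
  8. (!p8 || p5 || !p2) — !p8 is true.
  9. (!p3 || !p2) — !p3 is true.
  10. (p7 || !p3) — !p3 is true.
  11. (!p4 || !p7) — !p7 is true.
  12. (!p5 || p8 || !p3) — !p3 is true.
  13. (!p8 || !p5 || !p2) — !p8 is true.
  14. (!p8 || p7) — !p8 is true.
  15. (p3 || !p6 || !p7) — !p7 is true.
  16. (p6 || !p5 || !p7) — !p7 is true.
  17. (!p2 || !p4 || p3) — !p2 is true.
  18. (!p5 || !p8 || !p7) — !p8 is true.
  19. (!p8 || p6) — !p8 is true.
  20. (!p7 || p6 || !p1) — !p7 is true.
  21. (!p1 || !p7 || p5) — !p7 is true.
  22. (p3 || !p7) — !p7 is true.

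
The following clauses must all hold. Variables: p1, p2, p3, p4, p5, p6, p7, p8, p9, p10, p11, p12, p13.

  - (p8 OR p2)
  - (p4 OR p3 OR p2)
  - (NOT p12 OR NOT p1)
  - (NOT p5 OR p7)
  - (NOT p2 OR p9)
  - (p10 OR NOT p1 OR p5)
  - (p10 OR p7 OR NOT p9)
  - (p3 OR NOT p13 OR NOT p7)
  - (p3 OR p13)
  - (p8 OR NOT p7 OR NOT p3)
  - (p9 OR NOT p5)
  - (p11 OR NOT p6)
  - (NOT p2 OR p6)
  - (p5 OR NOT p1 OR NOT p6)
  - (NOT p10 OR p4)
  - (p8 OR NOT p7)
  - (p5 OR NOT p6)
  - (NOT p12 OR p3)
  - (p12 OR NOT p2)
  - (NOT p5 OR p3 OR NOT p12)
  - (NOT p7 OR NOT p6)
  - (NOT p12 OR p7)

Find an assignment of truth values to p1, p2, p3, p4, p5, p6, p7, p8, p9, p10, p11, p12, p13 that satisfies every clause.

p1 occurs only negated in the remaining clauses — set p1 = False.
Pure literal: p8 appears only positively; assign p8 = True.
Branch on p2: take p2 = False.
Branch on p3: take p3 = True.
For the remaining variables, p4 = False, p5 = False, p6 = False, p7 = True, p9 = False, p10 = False, p11 = True, p12 = False, p13 = True works.
Check each clause:
  1. (p8 OR p2) — p8 is true.
  2. (p2 OR p3 OR p4) — p3 is true.
  3. (NOT p1 OR NOT p12) — NOT p12 is true.
  4. (NOT p5 OR p7) — NOT p5 is true.
  5. (p9 OR NOT p2) — NOT p2 is true.
  6. (p5 OR NOT p1 OR p10) — NOT p1 is true.
  7. (NOT p9 OR p7 OR p10) — NOT p9 is true.
  8. (NOT p13 OR p3 OR NOT p7) — p3 is true.
  9. (p13 OR p3) — p3 is true.
  10. (p8 OR NOT p7 OR NOT p3) — p8 is true.
  11. (p9 OR NOT p5) — NOT p5 is true.
  12. (NOT p6 OR p11) — NOT p6 is true.
  13. (NOT p2 OR p6) — NOT p2 is true.
  14. (p5 OR NOT p6 OR NOT p1) — NOT p6 is true.
  15. (p4 OR NOT p10) — NOT p10 is true.
  16. (p8 OR NOT p7) — p8 is true.
  17. (NOT p6 OR p5) — NOT p6 is true.
  18. (p3 OR NOT p12) — p3 is true.
  19. (p12 OR NOT p2) — NOT p2 is true.
  20. (NOT p5 OR NOT p12 OR p3) — p3 is true.
  21. (NOT p7 OR NOT p6) — NOT p6 is true.
  22. (NOT p12 OR p7) — NOT p12 is true.

p1=F, p2=F, p3=T, p4=F, p5=F, p6=F, p7=T, p8=T, p9=F, p10=F, p11=T, p12=F, p13=T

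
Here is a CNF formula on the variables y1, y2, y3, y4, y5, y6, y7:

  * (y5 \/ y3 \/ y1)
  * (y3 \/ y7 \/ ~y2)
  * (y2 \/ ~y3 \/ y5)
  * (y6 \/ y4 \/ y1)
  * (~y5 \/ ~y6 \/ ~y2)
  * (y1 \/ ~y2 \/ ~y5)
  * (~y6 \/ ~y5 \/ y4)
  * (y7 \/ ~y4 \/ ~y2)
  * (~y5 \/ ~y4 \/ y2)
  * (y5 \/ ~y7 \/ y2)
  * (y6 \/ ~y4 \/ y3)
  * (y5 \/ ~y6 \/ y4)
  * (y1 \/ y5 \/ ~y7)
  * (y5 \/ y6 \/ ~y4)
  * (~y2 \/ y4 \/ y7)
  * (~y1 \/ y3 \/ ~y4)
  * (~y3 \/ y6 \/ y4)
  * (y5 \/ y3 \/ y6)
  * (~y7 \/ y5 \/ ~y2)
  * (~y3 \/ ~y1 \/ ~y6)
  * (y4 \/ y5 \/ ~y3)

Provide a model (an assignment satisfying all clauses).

y1 = T, y2 = T, y3 = F, y4 = F, y5 = T, y6 = F, y7 = T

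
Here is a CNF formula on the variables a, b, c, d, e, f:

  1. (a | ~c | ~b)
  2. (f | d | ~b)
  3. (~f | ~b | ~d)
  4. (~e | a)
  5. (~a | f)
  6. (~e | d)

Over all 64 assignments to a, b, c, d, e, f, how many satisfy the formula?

Split on a, then b.
  a=1, b=1: remaining (c,d,e,f) ∈ {(0,0,0,1); (1,0,0,1)} — 2.
  a=1, b=0: c free; 3 ways for (d,e,f) × 2^1 = 6.
  a=0, b=1: remaining (c,d,e,f) ∈ {(0,0,0,1); (0,1,0,0)} — 2.
  a=0, b=0: forces e=0; c, d, f free → 2^3 = 8.
Total: 2 + 6 + 2 + 8 = 18.

18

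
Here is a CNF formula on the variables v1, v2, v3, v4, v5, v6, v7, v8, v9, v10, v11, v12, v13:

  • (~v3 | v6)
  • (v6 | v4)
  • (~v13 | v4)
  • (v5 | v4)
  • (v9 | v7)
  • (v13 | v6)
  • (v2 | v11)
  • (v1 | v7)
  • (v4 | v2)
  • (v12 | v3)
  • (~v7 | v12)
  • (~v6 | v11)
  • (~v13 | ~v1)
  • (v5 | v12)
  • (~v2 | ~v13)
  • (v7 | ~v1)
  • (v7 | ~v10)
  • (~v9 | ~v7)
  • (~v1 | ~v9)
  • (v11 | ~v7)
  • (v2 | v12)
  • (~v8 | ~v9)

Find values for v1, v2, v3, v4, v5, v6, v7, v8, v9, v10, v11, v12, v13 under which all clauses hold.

v1=T, v2=T, v3=T, v4=F, v5=T, v6=T, v7=T, v8=T, v9=F, v10=F, v11=T, v12=T, v13=F

v5 occurs only positively in the remaining clauses — set v5 = True.
v10 occurs only negated in the remaining clauses — set v10 = False.
Branch on v1: take v1 = True.
  then v13 is forced to False.
  then v6 is forced to True.
  then v11 is forced to True.
  then v7 is forced to True.
  then v12 is forced to True.
  then v9 is forced to False.
Set v2 = True and propagate.
v3, v4, v8 are now unconstrained; take v3 = True, v4 = False, v8 = True.
Every clause has at least one true literal under this assignment.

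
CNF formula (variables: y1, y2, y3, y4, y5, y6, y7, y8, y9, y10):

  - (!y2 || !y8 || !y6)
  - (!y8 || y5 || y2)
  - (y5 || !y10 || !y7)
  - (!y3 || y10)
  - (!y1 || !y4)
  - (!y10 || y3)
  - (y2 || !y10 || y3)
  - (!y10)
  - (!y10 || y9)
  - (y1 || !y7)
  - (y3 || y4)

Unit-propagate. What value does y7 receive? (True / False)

False

Unit clause (!y10) sets y10 = False.
In (y10 || !y3), y10 is now false; !y3 must hold, so y3 = False.
From (y4 || y3) and y3 = False: y4 = True.
(!y1 || !y4): since y4 = True, the clause reduces to (!y1). y1 = False.
In (y1 || !y7), y1 is now false; !y7 must hold, so y7 = False.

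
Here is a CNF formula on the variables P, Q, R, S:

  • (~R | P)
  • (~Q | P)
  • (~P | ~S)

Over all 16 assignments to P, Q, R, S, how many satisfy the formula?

6

The models are:
  P=0 Q=0 R=0 S=0
  P=0 Q=0 R=0 S=1
  P=1 Q=0 R=0 S=0
  P=1 Q=0 R=1 S=0
  P=1 Q=1 R=0 S=0
  P=1 Q=1 R=1 S=0
Count: 6.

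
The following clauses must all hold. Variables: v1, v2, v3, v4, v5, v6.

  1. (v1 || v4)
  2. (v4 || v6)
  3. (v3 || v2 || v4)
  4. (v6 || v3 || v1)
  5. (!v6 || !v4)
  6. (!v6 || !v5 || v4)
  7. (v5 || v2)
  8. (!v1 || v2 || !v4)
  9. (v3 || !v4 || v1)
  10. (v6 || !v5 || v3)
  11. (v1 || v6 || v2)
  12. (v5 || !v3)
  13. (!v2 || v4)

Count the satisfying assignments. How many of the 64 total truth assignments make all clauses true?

The models are:
  v1=0 v2=1 v3=1 v4=1 v5=1 v6=0
  v1=1 v2=1 v3=0 v4=1 v5=0 v6=0
  v1=1 v2=1 v3=1 v4=1 v5=1 v6=0
Count: 3.

3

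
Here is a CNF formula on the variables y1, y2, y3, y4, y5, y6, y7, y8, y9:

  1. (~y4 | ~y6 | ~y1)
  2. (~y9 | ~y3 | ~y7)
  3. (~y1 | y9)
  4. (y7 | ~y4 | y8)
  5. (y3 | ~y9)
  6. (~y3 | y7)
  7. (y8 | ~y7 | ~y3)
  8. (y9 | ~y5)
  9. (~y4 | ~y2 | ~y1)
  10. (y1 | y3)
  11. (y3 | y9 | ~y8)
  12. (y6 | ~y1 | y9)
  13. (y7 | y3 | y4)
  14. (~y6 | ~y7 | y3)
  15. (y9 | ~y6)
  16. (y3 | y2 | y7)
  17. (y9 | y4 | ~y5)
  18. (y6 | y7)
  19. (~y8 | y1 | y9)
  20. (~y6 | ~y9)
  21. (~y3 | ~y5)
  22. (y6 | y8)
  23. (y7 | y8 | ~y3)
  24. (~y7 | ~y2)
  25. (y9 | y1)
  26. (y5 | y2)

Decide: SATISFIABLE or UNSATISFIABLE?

UNSATISFIABLE

y3 = True:
  propagation gives y7=True, y9=False, y1=False; an empty clause results — contradiction.
y3 = False:
  propagation gives y9=False, y1=False; an empty clause results — contradiction.
Every branch closes, so no satisfying assignment exists.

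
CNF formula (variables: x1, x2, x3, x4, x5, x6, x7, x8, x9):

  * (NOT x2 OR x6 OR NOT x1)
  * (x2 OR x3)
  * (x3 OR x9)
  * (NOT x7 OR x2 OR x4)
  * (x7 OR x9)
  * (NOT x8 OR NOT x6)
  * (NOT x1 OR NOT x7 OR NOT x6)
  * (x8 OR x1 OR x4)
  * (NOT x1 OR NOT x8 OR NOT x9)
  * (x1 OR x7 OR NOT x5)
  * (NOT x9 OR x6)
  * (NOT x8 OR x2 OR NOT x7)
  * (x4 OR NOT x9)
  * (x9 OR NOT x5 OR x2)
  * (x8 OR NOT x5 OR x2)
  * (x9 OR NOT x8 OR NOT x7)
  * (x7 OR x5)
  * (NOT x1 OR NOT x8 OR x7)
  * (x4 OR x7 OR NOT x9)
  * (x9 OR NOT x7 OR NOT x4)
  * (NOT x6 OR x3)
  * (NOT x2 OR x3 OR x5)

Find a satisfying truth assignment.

x3 occurs only positively in the remaining clauses — set x3 = True.
Try x1 = False.
Try x2 = False.
Try x4 = True.
For the remaining variables, x5 = False, x6 = True, x7 = True, x8 = False, x9 = True works.

x1=F, x2=F, x3=T, x4=T, x5=F, x6=T, x7=T, x8=F, x9=T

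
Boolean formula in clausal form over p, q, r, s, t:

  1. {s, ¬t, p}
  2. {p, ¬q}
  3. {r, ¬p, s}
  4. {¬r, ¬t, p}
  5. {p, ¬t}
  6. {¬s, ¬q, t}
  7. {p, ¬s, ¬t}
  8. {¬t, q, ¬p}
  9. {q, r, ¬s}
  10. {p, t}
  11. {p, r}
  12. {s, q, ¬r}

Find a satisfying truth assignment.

p = T, q = T, r = F, s = T, t = T

Set p = True and propagate.
Set q = True and propagate.
The remaining clauses are satisfied by r = False, s = True, t = True.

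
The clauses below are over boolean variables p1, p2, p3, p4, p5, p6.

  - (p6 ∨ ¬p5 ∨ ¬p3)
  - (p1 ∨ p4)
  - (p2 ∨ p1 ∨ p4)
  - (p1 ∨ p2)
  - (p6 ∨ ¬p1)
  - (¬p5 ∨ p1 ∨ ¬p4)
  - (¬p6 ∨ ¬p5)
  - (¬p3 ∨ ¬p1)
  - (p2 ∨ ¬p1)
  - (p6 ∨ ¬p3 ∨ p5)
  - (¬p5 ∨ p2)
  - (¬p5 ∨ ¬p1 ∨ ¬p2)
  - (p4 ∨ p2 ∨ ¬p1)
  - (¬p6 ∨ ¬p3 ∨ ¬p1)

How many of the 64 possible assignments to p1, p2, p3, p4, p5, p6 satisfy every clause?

5

The models are:
  p1=F p2=T p3=F p4=T p5=F p6=F
  p1=F p2=T p3=F p4=T p5=F p6=T
  p1=F p2=T p3=T p4=T p5=F p6=T
  p1=T p2=T p3=F p4=F p5=F p6=T
  p1=T p2=T p3=F p4=T p5=F p6=T
That's 5 in total.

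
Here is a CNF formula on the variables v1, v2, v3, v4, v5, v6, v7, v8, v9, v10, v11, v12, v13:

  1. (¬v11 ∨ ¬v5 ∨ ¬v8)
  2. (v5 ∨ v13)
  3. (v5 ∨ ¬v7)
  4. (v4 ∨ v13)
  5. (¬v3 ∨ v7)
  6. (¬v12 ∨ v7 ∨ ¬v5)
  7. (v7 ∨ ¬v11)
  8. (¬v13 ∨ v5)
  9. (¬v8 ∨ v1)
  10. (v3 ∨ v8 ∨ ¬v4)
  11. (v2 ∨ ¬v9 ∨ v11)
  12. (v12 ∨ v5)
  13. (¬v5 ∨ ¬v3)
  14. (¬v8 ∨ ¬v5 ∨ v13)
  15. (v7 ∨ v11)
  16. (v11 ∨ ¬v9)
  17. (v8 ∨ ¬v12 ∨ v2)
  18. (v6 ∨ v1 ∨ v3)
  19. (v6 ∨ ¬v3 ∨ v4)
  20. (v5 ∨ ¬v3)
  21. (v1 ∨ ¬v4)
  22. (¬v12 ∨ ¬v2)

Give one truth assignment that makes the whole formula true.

Pure literal: v1 appears only positively; assign v1 = True.
Pure literal: v9 appears only negated; assign v9 = False.
Try v2 = False.
Branch on v3: take v3 = False.
Try v4 = True.
  then v8 is forced to True.
The remaining clauses are satisfied by v5 = True, v6 = False, v7 = True, v10 = True, v11 = False, v12 = False, v13 = True.

v1 = True, v2 = False, v3 = False, v4 = True, v5 = True, v6 = False, v7 = True, v8 = True, v9 = False, v10 = True, v11 = False, v12 = False, v13 = True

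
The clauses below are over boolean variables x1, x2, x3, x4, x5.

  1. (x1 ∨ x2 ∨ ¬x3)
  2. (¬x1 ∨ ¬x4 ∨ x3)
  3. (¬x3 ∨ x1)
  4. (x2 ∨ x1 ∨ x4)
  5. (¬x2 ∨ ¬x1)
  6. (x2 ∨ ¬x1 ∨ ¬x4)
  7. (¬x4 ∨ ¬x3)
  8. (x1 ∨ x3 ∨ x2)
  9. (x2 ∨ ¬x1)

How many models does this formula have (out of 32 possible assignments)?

The models are:
  x1=0 x2=1 x3=0 x4=0 x5=0
  x1=0 x2=1 x3=0 x4=0 x5=1
  x1=0 x2=1 x3=0 x4=1 x5=0
  x1=0 x2=1 x3=0 x4=1 x5=1
Count: 4.

4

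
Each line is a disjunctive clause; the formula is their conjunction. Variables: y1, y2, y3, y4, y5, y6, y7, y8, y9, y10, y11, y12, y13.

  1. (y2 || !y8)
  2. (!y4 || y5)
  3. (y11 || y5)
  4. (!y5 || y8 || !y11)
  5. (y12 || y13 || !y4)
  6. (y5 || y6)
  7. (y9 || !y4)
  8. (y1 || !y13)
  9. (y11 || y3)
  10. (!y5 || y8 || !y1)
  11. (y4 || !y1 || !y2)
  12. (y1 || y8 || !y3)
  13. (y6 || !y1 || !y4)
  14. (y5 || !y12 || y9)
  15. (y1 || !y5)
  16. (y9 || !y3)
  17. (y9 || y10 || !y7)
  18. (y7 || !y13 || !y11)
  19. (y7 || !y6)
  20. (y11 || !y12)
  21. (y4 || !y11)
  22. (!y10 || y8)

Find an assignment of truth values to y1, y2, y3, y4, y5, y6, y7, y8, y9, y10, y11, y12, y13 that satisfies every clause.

y9 occurs only positively in the remaining clauses — set y9 = True.
Try y1 = True.
For the remaining variables, y2 = True, y3 = True, y4 = True, y5 = True, y6 = True, y7 = True, y8 = True, y10 = False, y11 = False, y12 = False, y13 = True works.
Check each clause:
  1. (!y8 || y2) — y2 is true.
  2. (y5 || !y4) — y5 is true.
  3. (y11 || y5) — y5 is true.
  4. (y8 || !y5 || !y11) — y8 is true.
  5. (y12 || !y4 || y13) — y13 is true.
  6. (y5 || y6) — y5 is true.
  7. (y9 || !y4) — y9 is true.
  8. (y1 || !y13) — y1 is true.
  9. (y11 || y3) — y3 is true.
  10. (!y5 || y8 || !y1) — y8 is true.
  11. (y4 || !y2 || !y1) — y4 is true.
  12. (y1 || y8 || !y3) — y8 is true.
  13. (y6 || !y4 || !y1) — y6 is true.
  14. (y5 || y9 || !y12) — y9 is true.
  15. (y1 || !y5) — y1 is true.
  16. (!y3 || y9) — y9 is true.
  17. (y10 || !y7 || y9) — y9 is true.
  18. (!y11 || !y13 || y7) — !y11 is true.
  19. (y7 || !y6) — y7 is true.
  20. (y11 || !y12) — !y12 is true.
  21. (!y11 || y4) — y4 is true.
  22. (y8 || !y10) — y8 is true.

y1=T, y2=T, y3=T, y4=T, y5=T, y6=T, y7=T, y8=T, y9=T, y10=F, y11=F, y12=F, y13=T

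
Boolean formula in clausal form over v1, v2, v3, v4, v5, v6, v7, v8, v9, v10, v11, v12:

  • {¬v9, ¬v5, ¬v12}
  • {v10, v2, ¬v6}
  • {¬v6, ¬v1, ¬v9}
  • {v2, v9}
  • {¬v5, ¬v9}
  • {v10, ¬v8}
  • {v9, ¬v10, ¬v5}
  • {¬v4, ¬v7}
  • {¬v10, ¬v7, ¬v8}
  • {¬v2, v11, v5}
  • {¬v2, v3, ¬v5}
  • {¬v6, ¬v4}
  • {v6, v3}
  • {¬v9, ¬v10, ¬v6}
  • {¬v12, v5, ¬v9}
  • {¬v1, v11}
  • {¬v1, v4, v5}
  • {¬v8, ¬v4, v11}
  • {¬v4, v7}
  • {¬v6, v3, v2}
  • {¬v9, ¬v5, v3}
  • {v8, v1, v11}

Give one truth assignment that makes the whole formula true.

v1=1  v2=1  v3=1  v4=0  v5=1  v6=0  v7=0  v8=0  v9=0  v10=0  v11=1  v12=0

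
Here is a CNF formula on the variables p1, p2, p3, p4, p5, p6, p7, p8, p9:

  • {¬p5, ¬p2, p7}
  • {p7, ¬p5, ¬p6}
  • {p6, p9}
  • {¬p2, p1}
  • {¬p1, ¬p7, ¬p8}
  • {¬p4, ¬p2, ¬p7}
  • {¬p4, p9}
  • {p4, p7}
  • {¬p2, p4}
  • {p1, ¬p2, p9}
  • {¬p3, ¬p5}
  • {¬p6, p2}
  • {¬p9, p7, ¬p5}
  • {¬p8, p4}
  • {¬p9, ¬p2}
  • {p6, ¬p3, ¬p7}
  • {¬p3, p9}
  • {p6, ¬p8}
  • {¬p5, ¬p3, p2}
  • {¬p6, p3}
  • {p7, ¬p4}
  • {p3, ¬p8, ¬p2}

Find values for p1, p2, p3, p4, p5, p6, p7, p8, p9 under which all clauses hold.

p8 occurs only negated in the remaining clauses — set p8 = False.
Set p1 = True and propagate.
Try p2 = False.
  then p6 is forced to False.
  then p9 is forced to True.
Try p3 = False.
The remaining clauses are satisfied by p4 = True, p5 = True, p7 = True.

p1=1, p2=0, p3=0, p4=1, p5=1, p6=0, p7=1, p8=0, p9=1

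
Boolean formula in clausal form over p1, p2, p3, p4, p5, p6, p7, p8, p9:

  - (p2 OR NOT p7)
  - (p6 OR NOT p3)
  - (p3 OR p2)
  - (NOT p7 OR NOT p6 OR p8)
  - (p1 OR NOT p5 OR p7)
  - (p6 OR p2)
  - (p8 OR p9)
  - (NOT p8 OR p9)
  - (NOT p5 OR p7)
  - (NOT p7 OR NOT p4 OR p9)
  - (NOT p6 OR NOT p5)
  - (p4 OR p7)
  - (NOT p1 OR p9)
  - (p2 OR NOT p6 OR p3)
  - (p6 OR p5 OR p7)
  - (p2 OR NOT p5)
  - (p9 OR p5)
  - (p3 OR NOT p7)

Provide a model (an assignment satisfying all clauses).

p1=True, p2=True, p3=True, p4=True, p5=False, p6=True, p7=False, p8=False, p9=True

Pure literal: p2 appears only positively; assign p2 = True.
p9 occurs only positively in the remaining clauses — set p9 = True.
Branch on p1: take p1 = True.
Branch on p3: take p3 = True.
  then p6 is forced to True.
  then p5 is forced to False.
The remaining clauses are satisfied by p4 = True, p7 = False, p8 = False.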